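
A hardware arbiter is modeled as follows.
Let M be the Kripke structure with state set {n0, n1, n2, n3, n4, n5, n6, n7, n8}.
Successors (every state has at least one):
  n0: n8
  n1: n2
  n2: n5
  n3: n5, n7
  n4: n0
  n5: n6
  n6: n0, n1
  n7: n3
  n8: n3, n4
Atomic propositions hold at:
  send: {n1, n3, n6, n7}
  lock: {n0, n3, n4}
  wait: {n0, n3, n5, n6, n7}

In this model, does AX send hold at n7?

Sat(AX send) = {s : every successor in {n1, n3, n6, n7}} = {n5, n7}
n7 ∈ Sat(AX send) = {n5, n7}, so the formula holds at n7.

Yes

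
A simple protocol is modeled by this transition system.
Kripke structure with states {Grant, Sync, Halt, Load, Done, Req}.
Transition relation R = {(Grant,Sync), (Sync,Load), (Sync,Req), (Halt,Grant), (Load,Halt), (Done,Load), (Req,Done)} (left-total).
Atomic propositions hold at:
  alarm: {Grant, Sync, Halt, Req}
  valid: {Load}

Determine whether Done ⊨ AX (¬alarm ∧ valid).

Yes

Sat(¬alarm) = {Load, Done}
Sat(¬alarm ∧ valid) = {Load}
Sat(AX (¬alarm ∧ valid)) = {s : every successor in {Load}} = {Done}
Done ∈ Sat(AX (¬alarm ∧ valid)) = {Done}, so the formula holds at Done.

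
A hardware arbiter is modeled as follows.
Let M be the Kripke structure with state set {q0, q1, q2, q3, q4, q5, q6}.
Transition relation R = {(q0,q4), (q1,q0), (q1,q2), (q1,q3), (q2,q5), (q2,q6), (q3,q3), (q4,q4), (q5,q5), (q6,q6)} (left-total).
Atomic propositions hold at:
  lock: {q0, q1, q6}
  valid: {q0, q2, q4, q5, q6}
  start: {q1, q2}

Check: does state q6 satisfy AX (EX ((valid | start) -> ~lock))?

Sat(valid | start) = {q0, q1, q2, q4, q5, q6}
Sat(~lock) = {q2, q3, q4, q5}
Sat((valid | start) -> ~lock) = {q2, q3, q4, q5}
Sat(EX ((valid | start) -> ~lock)) = {s : some successor in {q2, q3, q4, q5}} = {q0, q1, q2, q3, q4, q5}
Sat(AX (EX ((valid | start) -> ~lock))) = {s : every successor in {q0, q1, q2, q3, q4, q5}} = {q0, q1, q3, q4, q5}
q6 ∉ Sat(AX (EX ((valid | start) -> ~lock))) = {q0, q1, q3, q4, q5}, so the formula does not hold at q6.

No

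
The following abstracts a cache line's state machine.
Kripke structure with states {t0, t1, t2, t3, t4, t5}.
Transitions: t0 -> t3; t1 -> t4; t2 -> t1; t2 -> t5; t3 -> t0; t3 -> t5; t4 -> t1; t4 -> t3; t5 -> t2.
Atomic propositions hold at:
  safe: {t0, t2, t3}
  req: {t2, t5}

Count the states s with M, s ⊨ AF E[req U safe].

E[req U safe]: least fixpoint, start Z0 = Sat(safe) = {t0, t2, t3}, add states in Sat(req) with some successor in Z. Z1 = {t0, t2, t3, t5}; fixed.
Sat(E[req U safe]) = {t0, t2, t3, t5}
AF E[req U safe]: least fixpoint, start Z0 = {t0, t2, t3, t5}, add states with every successor in Z. Already a fixed point.
Sat(AF E[req U safe]) = {t0, t2, t3, t5}
|Sat(AF E[req U safe])| = |{t0, t2, t3, t5}| = 4.

4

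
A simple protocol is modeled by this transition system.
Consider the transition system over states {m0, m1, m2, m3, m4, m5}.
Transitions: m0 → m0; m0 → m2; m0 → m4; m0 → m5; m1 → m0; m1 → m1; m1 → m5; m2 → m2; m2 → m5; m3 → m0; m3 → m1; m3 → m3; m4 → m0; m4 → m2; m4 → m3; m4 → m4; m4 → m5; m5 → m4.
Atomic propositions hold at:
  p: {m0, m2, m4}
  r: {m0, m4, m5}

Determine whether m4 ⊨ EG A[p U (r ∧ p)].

Yes

Sat(r ∧ p) = {m0, m4}
A[p U (r ∧ p)]: least fixpoint, start Z0 = Sat((r ∧ p)) = {m0, m4}, add states in Sat(p) with every successor in Z. Already a fixed point.
Sat(A[p U (r ∧ p)]) = {m0, m4}
EG A[p U (r ∧ p)]: greatest fixpoint, start Z0 = {m0, m4}, keep only states in Sat with some successor in Z. Already a fixed point.
Sat(EG A[p U (r ∧ p)]) = {m0, m4}
m4 ∈ Sat(EG A[p U (r ∧ p)]) = {m0, m4}, so the formula holds at m4.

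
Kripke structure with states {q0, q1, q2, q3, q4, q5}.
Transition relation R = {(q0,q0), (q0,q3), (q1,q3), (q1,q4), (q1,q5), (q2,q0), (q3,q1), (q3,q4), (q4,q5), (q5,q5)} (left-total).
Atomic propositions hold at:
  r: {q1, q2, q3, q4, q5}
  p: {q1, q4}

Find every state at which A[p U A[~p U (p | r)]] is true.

Sat(~p) = {q0, q2, q3, q5}
Sat(p | r) = {q1, q2, q3, q4, q5}
A[~p U (p | r)]: least fixpoint, start Z0 = Sat((p | r)) = {q1, q2, q3, q4, q5}, add states in Sat(~p) with every successor in Z. Already a fixed point.
Sat(A[~p U (p | r)]) = {q1, q2, q3, q4, q5}
A[p U A[~p U (p | r)]]: least fixpoint, start Z0 = Sat(A[~p U (p | r)]) = {q1, q2, q3, q4, q5}, add states in Sat(p) with every successor in Z. Already a fixed point.
Sat(A[p U A[~p U (p | r)]]) = {q1, q2, q3, q4, q5}

{q1, q2, q3, q4, q5}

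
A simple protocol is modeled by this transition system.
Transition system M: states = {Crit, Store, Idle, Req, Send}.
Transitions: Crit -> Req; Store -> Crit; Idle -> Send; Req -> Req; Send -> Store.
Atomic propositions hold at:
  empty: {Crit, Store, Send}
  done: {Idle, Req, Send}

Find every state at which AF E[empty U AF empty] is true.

AF empty: least fixpoint, start Z0 = {Crit, Store, Send}, add states with every successor in Z. Z1 = {Crit, Store, Idle, Send}; fixed.
Sat(AF empty) = {Crit, Store, Idle, Send}
E[empty U AF empty]: least fixpoint, start Z0 = Sat(AF empty) = {Crit, Store, Idle, Send}, add states in Sat(empty) with some successor in Z. Already a fixed point.
Sat(E[empty U AF empty]) = {Crit, Store, Idle, Send}
AF E[empty U AF empty]: least fixpoint, start Z0 = {Crit, Store, Idle, Send}, add states with every successor in Z. Already a fixed point.
Sat(AF E[empty U AF empty]) = {Crit, Store, Idle, Send}

{Crit, Store, Idle, Send}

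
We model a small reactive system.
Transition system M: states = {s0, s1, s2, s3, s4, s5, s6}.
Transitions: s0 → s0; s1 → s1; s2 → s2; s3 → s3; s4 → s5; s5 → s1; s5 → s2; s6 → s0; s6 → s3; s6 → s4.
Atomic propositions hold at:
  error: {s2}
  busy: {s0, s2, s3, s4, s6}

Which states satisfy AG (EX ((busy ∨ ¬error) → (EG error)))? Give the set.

Sat(¬error) = {s0, s1, s3, s4, s5, s6}
Sat(busy ∨ ¬error) = {s0, s1, s2, s3, s4, s5, s6}
EG error: greatest fixpoint, start Z0 = {s2}, keep only states in Sat with some successor in Z. Already a fixed point.
Sat(EG error) = {s2}
Sat((busy ∨ ¬error) → (EG error)) = {s2}
Sat(EX ((busy ∨ ¬error) → (EG error))) = {s : some successor in {s2}} = {s2, s5}
AG (EX ((busy ∨ ¬error) → (EG error))): greatest fixpoint, start Z0 = {s2, s5}, keep only states in Sat with every successor in Z. Z1 = {s2}; fixed.
Sat(AG (EX ((busy ∨ ¬error) → (EG error)))) = {s2}

{s2}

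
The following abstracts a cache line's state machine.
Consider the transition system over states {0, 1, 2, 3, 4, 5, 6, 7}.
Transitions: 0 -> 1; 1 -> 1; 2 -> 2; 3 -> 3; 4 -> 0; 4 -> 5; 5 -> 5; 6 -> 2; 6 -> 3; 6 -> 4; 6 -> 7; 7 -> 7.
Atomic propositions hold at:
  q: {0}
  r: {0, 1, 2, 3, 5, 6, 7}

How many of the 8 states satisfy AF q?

AF q: least fixpoint, start Z0 = {0}, add states with every successor in Z. Already a fixed point.
Sat(AF q) = {0}
|Sat(AF q)| = |{0}| = 1.

1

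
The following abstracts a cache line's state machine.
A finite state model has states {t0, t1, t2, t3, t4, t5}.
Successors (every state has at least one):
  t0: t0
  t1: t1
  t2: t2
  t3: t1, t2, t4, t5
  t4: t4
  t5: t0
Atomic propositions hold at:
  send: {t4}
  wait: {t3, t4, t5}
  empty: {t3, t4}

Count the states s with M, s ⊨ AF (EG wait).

EG wait: greatest fixpoint, start Z0 = {t3, t4, t5}, keep only states in Sat with some successor in Z. Z1 = {t3, t4}; fixed.
Sat(EG wait) = {t3, t4}
AF (EG wait): least fixpoint, start Z0 = {t3, t4}, add states with every successor in Z. Already a fixed point.
Sat(AF (EG wait)) = {t3, t4}
|Sat(AF (EG wait))| = |{t3, t4}| = 2.

2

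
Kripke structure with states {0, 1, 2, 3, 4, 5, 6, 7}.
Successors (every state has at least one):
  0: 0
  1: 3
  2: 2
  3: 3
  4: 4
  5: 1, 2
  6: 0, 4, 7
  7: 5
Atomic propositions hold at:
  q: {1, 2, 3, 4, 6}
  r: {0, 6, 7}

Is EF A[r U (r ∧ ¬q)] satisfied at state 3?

No

Sat(¬q) = {0, 5, 7}
Sat(r ∧ ¬q) = {0, 7}
A[r U (r ∧ ¬q)]: least fixpoint, start Z0 = Sat((r ∧ ¬q)) = {0, 7}, add states in Sat(r) with every successor in Z. Already a fixed point.
Sat(A[r U (r ∧ ¬q)]) = {0, 7}
EF A[r U (r ∧ ¬q)]: least fixpoint, start Z0 = {0, 7}, add states with some successor in Z. Z1 = {0, 6, 7}; fixed.
Sat(EF A[r U (r ∧ ¬q)]) = {0, 6, 7}
3 ∉ Sat(EF A[r U (r ∧ ¬q)]) = {0, 6, 7}, so the formula does not hold at 3.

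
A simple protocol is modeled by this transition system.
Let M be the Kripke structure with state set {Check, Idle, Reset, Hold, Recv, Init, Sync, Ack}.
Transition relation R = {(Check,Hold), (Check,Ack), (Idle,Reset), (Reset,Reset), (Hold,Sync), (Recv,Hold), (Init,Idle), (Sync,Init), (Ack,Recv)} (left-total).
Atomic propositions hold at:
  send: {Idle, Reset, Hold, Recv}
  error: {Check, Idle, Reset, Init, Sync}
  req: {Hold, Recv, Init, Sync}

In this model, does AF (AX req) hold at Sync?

Sat(AX req) = {s : every successor in {Hold, Recv, Init, Sync}} = {Hold, Recv, Sync, Ack}
AF (AX req): least fixpoint, start Z0 = {Hold, Recv, Sync, Ack}, add states with every successor in Z. Z1 = {Check, Hold, Recv, Sync, Ack}; fixed.
Sat(AF (AX req)) = {Check, Hold, Recv, Sync, Ack}
Sync ∈ Sat(AF (AX req)) = {Check, Hold, Recv, Sync, Ack}, so the formula holds at Sync.

Yes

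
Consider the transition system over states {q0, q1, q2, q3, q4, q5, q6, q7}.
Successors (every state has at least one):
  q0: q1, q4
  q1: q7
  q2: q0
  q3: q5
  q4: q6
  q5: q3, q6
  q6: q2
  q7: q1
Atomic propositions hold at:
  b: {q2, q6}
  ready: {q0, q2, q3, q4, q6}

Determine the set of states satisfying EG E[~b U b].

{q0, q2, q3, q4, q5, q6}

Sat(~b) = {q0, q1, q3, q4, q5, q7}
E[~b U b]: least fixpoint, start Z0 = Sat(b) = {q2, q6}, add states in Sat(~b) with some successor in Z. Z1 = {q2, q4, q5, q6}; Z2 = {q0, q2, q3, q4, q5, q6}; fixed.
Sat(E[~b U b]) = {q0, q2, q3, q4, q5, q6}
EG E[~b U b]: greatest fixpoint, start Z0 = {q0, q2, q3, q4, q5, q6}, keep only states in Sat with some successor in Z. Already a fixed point.
Sat(EG E[~b U b]) = {q0, q2, q3, q4, q5, q6}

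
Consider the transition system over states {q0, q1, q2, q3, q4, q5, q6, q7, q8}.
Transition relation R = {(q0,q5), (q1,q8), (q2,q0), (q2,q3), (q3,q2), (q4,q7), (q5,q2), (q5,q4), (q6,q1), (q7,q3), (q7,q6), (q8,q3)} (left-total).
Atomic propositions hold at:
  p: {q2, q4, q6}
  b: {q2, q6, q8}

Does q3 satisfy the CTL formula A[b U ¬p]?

Sat(¬p) = {q0, q1, q3, q5, q7, q8}
A[b U ¬p]: least fixpoint, start Z0 = Sat(¬p) = {q0, q1, q3, q5, q7, q8}, add states in Sat(b) with every successor in Z. Z1 = {q0, q1, q2, q3, q5, q6, q7, q8}; fixed.
Sat(A[b U ¬p]) = {q0, q1, q2, q3, q5, q6, q7, q8}
q3 ∈ Sat(A[b U ¬p]) = {q0, q1, q2, q3, q5, q6, q7, q8}, so the formula holds at q3.

Yes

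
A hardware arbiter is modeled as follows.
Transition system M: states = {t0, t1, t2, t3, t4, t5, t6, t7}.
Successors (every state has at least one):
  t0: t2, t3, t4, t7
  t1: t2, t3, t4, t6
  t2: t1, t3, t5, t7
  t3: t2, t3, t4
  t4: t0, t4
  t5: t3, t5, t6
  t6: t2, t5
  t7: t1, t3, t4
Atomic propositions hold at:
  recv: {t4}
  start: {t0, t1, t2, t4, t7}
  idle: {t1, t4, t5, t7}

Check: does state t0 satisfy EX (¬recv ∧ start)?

Sat(¬recv) = {t0, t1, t2, t3, t5, t6, t7}
Sat(¬recv ∧ start) = {t0, t1, t2, t7}
Sat(EX (¬recv ∧ start)) = {s : some successor in {t0, t1, t2, t7}} = {t0, t1, t2, t3, t4, t6, t7}
t0 ∈ Sat(EX (¬recv ∧ start)) = {t0, t1, t2, t3, t4, t6, t7}, so the formula holds at t0.

Yes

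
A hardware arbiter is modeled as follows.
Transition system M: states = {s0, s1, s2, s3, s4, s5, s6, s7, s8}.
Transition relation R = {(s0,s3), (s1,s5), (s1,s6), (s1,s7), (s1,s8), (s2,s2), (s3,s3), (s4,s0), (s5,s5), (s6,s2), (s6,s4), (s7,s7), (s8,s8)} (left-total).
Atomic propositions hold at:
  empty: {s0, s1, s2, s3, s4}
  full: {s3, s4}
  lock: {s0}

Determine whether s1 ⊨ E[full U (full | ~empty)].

Sat(~empty) = {s5, s6, s7, s8}
Sat(full | ~empty) = {s3, s4, s5, s6, s7, s8}
E[full U (full | ~empty)]: least fixpoint, start Z0 = Sat((full | ~empty)) = {s3, s4, s5, s6, s7, s8}, add states in Sat(full) with some successor in Z. Already a fixed point.
Sat(E[full U (full | ~empty)]) = {s3, s4, s5, s6, s7, s8}
s1 ∉ Sat(E[full U (full | ~empty)]) = {s3, s4, s5, s6, s7, s8}, so the formula does not hold at s1.

No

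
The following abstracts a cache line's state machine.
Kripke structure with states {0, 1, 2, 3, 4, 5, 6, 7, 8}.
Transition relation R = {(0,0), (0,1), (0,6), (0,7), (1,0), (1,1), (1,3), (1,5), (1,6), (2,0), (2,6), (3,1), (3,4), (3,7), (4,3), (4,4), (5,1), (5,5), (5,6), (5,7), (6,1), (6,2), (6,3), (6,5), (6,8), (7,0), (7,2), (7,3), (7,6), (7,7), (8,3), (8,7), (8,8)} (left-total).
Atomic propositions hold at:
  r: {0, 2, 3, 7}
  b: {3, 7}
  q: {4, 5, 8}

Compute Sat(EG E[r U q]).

{0, 2, 3, 4, 5, 7, 8}

E[r U q]: least fixpoint, start Z0 = Sat(q) = {4, 5, 8}, add states in Sat(r) with some successor in Z. Z1 = {3, 4, 5, 8}; Z2 = {3, 4, 5, 7, 8}; Z3 = {0, 3, 4, 5, 7, 8}; Z4 = {0, 2, 3, 4, 5, 7, 8}; fixed.
Sat(E[r U q]) = {0, 2, 3, 4, 5, 7, 8}
EG E[r U q]: greatest fixpoint, start Z0 = {0, 2, 3, 4, 5, 7, 8}, keep only states in Sat with some successor in Z. Already a fixed point.
Sat(EG E[r U q]) = {0, 2, 3, 4, 5, 7, 8}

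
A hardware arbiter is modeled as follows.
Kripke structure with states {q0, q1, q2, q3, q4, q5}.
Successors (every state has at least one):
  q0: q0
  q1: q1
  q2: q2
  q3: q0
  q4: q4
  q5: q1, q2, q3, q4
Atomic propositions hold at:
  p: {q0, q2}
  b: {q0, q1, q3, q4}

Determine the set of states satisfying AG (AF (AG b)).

AG b: greatest fixpoint, start Z0 = {q0, q1, q3, q4}, keep only states in Sat with every successor in Z. Already a fixed point.
Sat(AG b) = {q0, q1, q3, q4}
AF (AG b): least fixpoint, start Z0 = {q0, q1, q3, q4}, add states with every successor in Z. Already a fixed point.
Sat(AF (AG b)) = {q0, q1, q3, q4}
AG (AF (AG b)): greatest fixpoint, start Z0 = {q0, q1, q3, q4}, keep only states in Sat with every successor in Z. Already a fixed point.
Sat(AG (AF (AG b))) = {q0, q1, q3, q4}

{q0, q1, q3, q4}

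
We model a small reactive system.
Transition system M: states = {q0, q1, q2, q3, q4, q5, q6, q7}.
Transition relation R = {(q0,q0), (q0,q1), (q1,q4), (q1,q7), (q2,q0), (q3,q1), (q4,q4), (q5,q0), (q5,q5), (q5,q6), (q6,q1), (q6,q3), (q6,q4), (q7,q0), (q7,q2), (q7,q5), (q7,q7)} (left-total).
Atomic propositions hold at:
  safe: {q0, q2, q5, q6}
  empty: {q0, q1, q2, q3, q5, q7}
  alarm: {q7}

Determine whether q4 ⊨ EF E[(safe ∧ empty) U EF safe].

No

Sat(safe ∧ empty) = {q0, q2, q5}
EF safe: least fixpoint, start Z0 = {q0, q2, q5, q6}, add states with some successor in Z. Z1 = {q0, q2, q5, q6, q7}; Z2 = {q0, q1, q2, q5, q6, q7}; Z3 = {q0, q1, q2, q3, q5, q6, q7}; fixed.
Sat(EF safe) = {q0, q1, q2, q3, q5, q6, q7}
E[(safe ∧ empty) U EF safe]: least fixpoint, start Z0 = Sat(EF safe) = {q0, q1, q2, q3, q5, q6, q7}, add states in Sat(safe ∧ empty) with some successor in Z. Already a fixed point.
Sat(E[(safe ∧ empty) U EF safe]) = {q0, q1, q2, q3, q5, q6, q7}
EF E[(safe ∧ empty) U EF safe]: least fixpoint, start Z0 = {q0, q1, q2, q3, q5, q6, q7}, add states with some successor in Z. Already a fixed point.
Sat(EF E[(safe ∧ empty) U EF safe]) = {q0, q1, q2, q3, q5, q6, q7}
q4 ∉ Sat(EF E[(safe ∧ empty) U EF safe]) = {q0, q1, q2, q3, q5, q6, q7}, so the formula does not hold at q4.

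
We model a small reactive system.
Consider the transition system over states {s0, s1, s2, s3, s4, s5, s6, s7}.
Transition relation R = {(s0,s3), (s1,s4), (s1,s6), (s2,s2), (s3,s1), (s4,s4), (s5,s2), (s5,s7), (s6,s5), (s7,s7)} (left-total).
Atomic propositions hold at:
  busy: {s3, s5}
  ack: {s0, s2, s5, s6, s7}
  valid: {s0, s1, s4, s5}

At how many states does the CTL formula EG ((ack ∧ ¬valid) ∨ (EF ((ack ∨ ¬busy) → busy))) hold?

7

Sat(¬valid) = {s2, s3, s6, s7}
Sat(ack ∧ ¬valid) = {s2, s6, s7}
Sat(¬busy) = {s0, s1, s2, s4, s6, s7}
Sat(ack ∨ ¬busy) = {s0, s1, s2, s4, s5, s6, s7}
Sat((ack ∨ ¬busy) → busy) = {s3, s5}
EF ((ack ∨ ¬busy) → busy): least fixpoint, start Z0 = {s3, s5}, add states with some successor in Z. Z1 = {s0, s3, s5, s6}; Z2 = {s0, s1, s3, s5, s6}; fixed.
Sat(EF ((ack ∨ ¬busy) → busy)) = {s0, s1, s3, s5, s6}
Sat((ack ∧ ¬valid) ∨ (EF ((ack ∨ ¬busy) → busy))) = {s0, s1, s2, s3, s5, s6, s7}
EG ((ack ∧ ¬valid) ∨ (EF ((ack ∨ ¬busy) → busy))): greatest fixpoint, start Z0 = {s0, s1, s2, s3, s5, s6, s7}, keep only states in Sat with some successor in Z. Already a fixed point.
Sat(EG ((ack ∧ ¬valid) ∨ (EF ((ack ∨ ¬busy) → busy)))) = {s0, s1, s2, s3, s5, s6, s7}
|Sat(EG ((ack ∧ ¬valid) ∨ (EF ((ack ∨ ¬busy) → busy))))| = |{s0, s1, s2, s3, s5, s6, s7}| = 7.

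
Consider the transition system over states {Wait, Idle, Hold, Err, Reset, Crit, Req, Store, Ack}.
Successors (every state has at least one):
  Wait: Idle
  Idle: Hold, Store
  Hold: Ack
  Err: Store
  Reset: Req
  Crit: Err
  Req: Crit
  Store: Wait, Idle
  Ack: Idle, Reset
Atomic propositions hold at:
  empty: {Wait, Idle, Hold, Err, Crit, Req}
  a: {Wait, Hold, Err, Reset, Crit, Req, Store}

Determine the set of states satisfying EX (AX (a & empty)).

{Reset, Req, Ack}

Sat(a & empty) = {Wait, Hold, Err, Crit, Req}
Sat(AX (a & empty)) = {s : every successor in {Wait, Hold, Err, Crit, Req}} = {Reset, Crit, Req}
Sat(EX (AX (a & empty))) = {s : some successor in {Reset, Crit, Req}} = {Reset, Req, Ack}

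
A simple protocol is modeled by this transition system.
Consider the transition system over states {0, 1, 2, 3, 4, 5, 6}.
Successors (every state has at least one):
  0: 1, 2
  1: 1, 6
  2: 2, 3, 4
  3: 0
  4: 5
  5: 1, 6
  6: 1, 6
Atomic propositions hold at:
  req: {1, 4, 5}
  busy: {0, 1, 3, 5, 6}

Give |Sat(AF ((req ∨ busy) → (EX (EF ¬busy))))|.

Sat(req ∨ busy) = {0, 1, 3, 4, 5, 6}
Sat(¬busy) = {2, 4}
EF ¬busy: least fixpoint, start Z0 = {2, 4}, add states with some successor in Z. Z1 = {0, 2, 4}; Z2 = {0, 2, 3, 4}; fixed.
Sat(EF ¬busy) = {0, 2, 3, 4}
Sat(EX (EF ¬busy)) = {s : some successor in {0, 2, 3, 4}} = {0, 2, 3}
Sat((req ∨ busy) → (EX (EF ¬busy))) = {0, 2, 3}
AF ((req ∨ busy) → (EX (EF ¬busy))): least fixpoint, start Z0 = {0, 2, 3}, add states with every successor in Z. Already a fixed point.
Sat(AF ((req ∨ busy) → (EX (EF ¬busy)))) = {0, 2, 3}
|Sat(AF ((req ∨ busy) → (EX (EF ¬busy))))| = |{0, 2, 3}| = 3.

3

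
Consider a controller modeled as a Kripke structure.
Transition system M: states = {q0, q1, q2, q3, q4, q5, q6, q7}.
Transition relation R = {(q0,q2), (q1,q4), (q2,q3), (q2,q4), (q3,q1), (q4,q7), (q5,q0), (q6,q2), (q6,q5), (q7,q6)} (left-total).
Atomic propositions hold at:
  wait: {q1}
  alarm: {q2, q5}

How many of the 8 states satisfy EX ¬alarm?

Sat(¬alarm) = {q0, q1, q3, q4, q6, q7}
Sat(EX ¬alarm) = {s : some successor in {q0, q1, q3, q4, q6, q7}} = {q1, q2, q3, q4, q5, q7}
|Sat(EX ¬alarm)| = |{q1, q2, q3, q4, q5, q7}| = 6.

6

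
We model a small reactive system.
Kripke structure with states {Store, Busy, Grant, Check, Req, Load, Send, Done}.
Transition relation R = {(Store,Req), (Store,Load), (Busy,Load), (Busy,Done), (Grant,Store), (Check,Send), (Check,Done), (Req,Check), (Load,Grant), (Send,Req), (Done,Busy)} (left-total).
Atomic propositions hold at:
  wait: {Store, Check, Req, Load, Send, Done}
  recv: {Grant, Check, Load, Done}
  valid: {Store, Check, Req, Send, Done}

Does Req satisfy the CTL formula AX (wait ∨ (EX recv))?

Sat(EX recv) = {s : some successor in {Grant, Check, Load, Done}} = {Store, Busy, Check, Req, Load}
Sat(wait ∨ (EX recv)) = {Store, Busy, Check, Req, Load, Send, Done}
Sat(AX (wait ∨ (EX recv))) = {s : every successor in {Store, Busy, Check, Req, Load, Send, Done}} = {Store, Busy, Grant, Check, Req, Send, Done}
Req ∈ Sat(AX (wait ∨ (EX recv))) = {Store, Busy, Grant, Check, Req, Send, Done}, so the formula holds at Req.

Yes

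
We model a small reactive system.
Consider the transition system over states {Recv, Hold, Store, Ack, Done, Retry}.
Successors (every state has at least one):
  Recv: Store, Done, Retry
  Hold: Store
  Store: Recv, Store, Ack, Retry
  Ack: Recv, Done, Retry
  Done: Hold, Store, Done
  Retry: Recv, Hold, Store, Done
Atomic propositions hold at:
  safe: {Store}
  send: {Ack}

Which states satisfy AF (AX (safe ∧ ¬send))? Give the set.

Sat(¬send) = {Recv, Hold, Store, Done, Retry}
Sat(safe ∧ ¬send) = {Store}
Sat(AX (safe ∧ ¬send)) = {s : every successor in {Store}} = {Hold}
AF (AX (safe ∧ ¬send)): least fixpoint, start Z0 = {Hold}, add states with every successor in Z. Already a fixed point.
Sat(AF (AX (safe ∧ ¬send))) = {Hold}

{Hold}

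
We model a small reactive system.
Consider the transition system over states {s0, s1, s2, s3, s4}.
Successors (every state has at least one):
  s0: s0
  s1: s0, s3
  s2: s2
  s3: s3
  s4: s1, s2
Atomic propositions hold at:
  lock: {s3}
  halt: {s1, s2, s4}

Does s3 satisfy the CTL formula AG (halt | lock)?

Yes

Sat(halt | lock) = {s1, s2, s3, s4}
AG (halt | lock): greatest fixpoint, start Z0 = {s1, s2, s3, s4}, keep only states in Sat with every successor in Z. Z1 = {s2, s3, s4}; Z2 = {s2, s3}; fixed.
Sat(AG (halt | lock)) = {s2, s3}
s3 ∈ Sat(AG (halt | lock)) = {s2, s3}, so the formula holds at s3.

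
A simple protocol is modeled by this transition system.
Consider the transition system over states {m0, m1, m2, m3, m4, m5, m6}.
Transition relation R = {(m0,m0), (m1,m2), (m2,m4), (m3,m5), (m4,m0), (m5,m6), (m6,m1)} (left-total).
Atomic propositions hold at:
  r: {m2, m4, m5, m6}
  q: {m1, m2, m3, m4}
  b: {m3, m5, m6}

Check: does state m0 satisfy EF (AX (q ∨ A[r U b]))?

A[r U b]: least fixpoint, start Z0 = Sat(b) = {m3, m5, m6}, add states in Sat(r) with every successor in Z. Already a fixed point.
Sat(A[r U b]) = {m3, m5, m6}
Sat(q ∨ A[r U b]) = {m1, m2, m3, m4, m5, m6}
Sat(AX (q ∨ A[r U b])) = {s : every successor in {m1, m2, m3, m4, m5, m6}} = {m1, m2, m3, m5, m6}
EF (AX (q ∨ A[r U b])): least fixpoint, start Z0 = {m1, m2, m3, m5, m6}, add states with some successor in Z. Already a fixed point.
Sat(EF (AX (q ∨ A[r U b]))) = {m1, m2, m3, m5, m6}
m0 ∉ Sat(EF (AX (q ∨ A[r U b]))) = {m1, m2, m3, m5, m6}, so the formula does not hold at m0.

No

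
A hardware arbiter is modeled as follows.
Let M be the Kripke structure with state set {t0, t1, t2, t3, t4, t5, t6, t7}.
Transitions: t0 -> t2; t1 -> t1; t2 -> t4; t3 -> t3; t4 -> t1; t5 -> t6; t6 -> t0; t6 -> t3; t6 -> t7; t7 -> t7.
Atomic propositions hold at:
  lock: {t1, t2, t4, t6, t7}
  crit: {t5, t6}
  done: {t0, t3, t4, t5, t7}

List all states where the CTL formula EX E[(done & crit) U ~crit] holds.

Sat(done & crit) = {t5}
Sat(~crit) = {t0, t1, t2, t3, t4, t7}
E[(done & crit) U ~crit]: least fixpoint, start Z0 = Sat(~crit) = {t0, t1, t2, t3, t4, t7}, add states in Sat(done & crit) with some successor in Z. Already a fixed point.
Sat(E[(done & crit) U ~crit]) = {t0, t1, t2, t3, t4, t7}
Sat(EX E[(done & crit) U ~crit]) = {s : some successor in {t0, t1, t2, t3, t4, t7}} = {t0, t1, t2, t3, t4, t6, t7}

{t0, t1, t2, t3, t4, t6, t7}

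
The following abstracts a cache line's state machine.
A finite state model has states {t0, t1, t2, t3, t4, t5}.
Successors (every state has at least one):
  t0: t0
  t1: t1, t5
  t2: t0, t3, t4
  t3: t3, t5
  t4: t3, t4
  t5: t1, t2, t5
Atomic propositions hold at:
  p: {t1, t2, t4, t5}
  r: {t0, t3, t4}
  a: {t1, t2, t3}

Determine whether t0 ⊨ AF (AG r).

AG r: greatest fixpoint, start Z0 = {t0, t3, t4}, keep only states in Sat with every successor in Z. Z1 = {t0, t4}; Z2 = {t0}; fixed.
Sat(AG r) = {t0}
AF (AG r): least fixpoint, start Z0 = {t0}, add states with every successor in Z. Already a fixed point.
Sat(AF (AG r)) = {t0}
t0 ∈ Sat(AF (AG r)) = {t0}, so the formula holds at t0.

Yes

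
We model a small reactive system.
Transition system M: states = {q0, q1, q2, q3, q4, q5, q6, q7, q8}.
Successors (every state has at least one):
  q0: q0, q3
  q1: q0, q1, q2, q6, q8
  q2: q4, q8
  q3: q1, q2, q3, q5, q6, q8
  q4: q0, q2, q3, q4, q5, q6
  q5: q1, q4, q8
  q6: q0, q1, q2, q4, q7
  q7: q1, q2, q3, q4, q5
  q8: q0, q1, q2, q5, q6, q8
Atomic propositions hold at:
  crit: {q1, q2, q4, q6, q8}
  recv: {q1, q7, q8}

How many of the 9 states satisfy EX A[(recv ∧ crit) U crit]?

Sat(recv ∧ crit) = {q1, q8}
A[(recv ∧ crit) U crit]: least fixpoint, start Z0 = Sat(crit) = {q1, q2, q4, q6, q8}, add states in Sat(recv ∧ crit) with every successor in Z. Already a fixed point.
Sat(A[(recv ∧ crit) U crit]) = {q1, q2, q4, q6, q8}
Sat(EX A[(recv ∧ crit) U crit]) = {s : some successor in {q1, q2, q4, q6, q8}} = {q1, q2, q3, q4, q5, q6, q7, q8}
|Sat(EX A[(recv ∧ crit) U crit])| = |{q1, q2, q3, q4, q5, q6, q7, q8}| = 8.

8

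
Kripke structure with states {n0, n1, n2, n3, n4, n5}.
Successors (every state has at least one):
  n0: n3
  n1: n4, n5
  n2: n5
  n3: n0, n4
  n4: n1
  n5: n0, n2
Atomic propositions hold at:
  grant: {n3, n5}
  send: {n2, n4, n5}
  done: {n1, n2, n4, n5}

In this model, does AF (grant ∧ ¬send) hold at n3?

Sat(¬send) = {n0, n1, n3}
Sat(grant ∧ ¬send) = {n3}
AF (grant ∧ ¬send): least fixpoint, start Z0 = {n3}, add states with every successor in Z. Z1 = {n0, n3}; fixed.
Sat(AF (grant ∧ ¬send)) = {n0, n3}
n3 ∈ Sat(AF (grant ∧ ¬send)) = {n0, n3}, so the formula holds at n3.

Yes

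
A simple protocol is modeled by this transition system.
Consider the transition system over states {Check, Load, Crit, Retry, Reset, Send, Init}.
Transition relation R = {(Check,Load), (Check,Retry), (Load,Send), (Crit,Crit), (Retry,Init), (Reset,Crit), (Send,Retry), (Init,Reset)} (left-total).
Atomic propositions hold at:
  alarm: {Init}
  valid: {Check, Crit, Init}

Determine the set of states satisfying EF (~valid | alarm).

Sat(~valid) = {Load, Retry, Reset, Send}
Sat(~valid | alarm) = {Load, Retry, Reset, Send, Init}
EF (~valid | alarm): least fixpoint, start Z0 = {Load, Retry, Reset, Send, Init}, add states with some successor in Z. Z1 = {Check, Load, Retry, Reset, Send, Init}; fixed.
Sat(EF (~valid | alarm)) = {Check, Load, Retry, Reset, Send, Init}

{Check, Load, Retry, Reset, Send, Init}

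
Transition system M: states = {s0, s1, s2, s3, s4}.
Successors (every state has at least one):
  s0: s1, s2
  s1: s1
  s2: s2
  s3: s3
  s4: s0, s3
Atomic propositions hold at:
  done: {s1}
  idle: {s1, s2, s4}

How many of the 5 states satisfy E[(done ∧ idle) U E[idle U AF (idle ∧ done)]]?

Sat(done ∧ idle) = {s1}
Sat(idle ∧ done) = {s1}
AF (idle ∧ done): least fixpoint, start Z0 = {s1}, add states with every successor in Z. Already a fixed point.
Sat(AF (idle ∧ done)) = {s1}
E[idle U AF (idle ∧ done)]: least fixpoint, start Z0 = Sat(AF (idle ∧ done)) = {s1}, add states in Sat(idle) with some successor in Z. Already a fixed point.
Sat(E[idle U AF (idle ∧ done)]) = {s1}
E[(done ∧ idle) U E[idle U AF (idle ∧ done)]]: least fixpoint, start Z0 = Sat(E[idle U AF (idle ∧ done)]) = {s1}, add states in Sat(done ∧ idle) with some successor in Z. Already a fixed point.
Sat(E[(done ∧ idle) U E[idle U AF (idle ∧ done)]]) = {s1}
|Sat(E[(done ∧ idle) U E[idle U AF (idle ∧ done)]])| = |{s1}| = 1.

1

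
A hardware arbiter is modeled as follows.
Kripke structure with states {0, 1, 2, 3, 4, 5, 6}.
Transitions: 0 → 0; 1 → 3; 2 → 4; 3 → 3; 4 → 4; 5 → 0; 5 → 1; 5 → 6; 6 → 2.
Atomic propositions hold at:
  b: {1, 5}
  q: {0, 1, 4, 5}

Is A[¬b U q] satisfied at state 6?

Sat(¬b) = {0, 2, 3, 4, 6}
A[¬b U q]: least fixpoint, start Z0 = Sat(q) = {0, 1, 4, 5}, add states in Sat(¬b) with every successor in Z. Z1 = {0, 1, 2, 4, 5}; Z2 = {0, 1, 2, 4, 5, 6}; fixed.
Sat(A[¬b U q]) = {0, 1, 2, 4, 5, 6}
6 ∈ Sat(A[¬b U q]) = {0, 1, 2, 4, 5, 6}, so the formula holds at 6.

Yes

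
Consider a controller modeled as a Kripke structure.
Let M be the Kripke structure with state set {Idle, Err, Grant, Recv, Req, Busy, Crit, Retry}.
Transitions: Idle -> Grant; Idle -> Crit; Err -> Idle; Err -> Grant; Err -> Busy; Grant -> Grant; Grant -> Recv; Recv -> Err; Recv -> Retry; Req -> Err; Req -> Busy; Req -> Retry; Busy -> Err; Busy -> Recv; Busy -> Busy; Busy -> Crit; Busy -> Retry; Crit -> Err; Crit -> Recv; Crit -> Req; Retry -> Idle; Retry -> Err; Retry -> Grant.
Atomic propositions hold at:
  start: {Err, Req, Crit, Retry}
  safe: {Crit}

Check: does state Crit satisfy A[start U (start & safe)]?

Yes

Sat(start & safe) = {Crit}
A[start U (start & safe)]: least fixpoint, start Z0 = Sat((start & safe)) = {Crit}, add states in Sat(start) with every successor in Z. Already a fixed point.
Sat(A[start U (start & safe)]) = {Crit}
Crit ∈ Sat(A[start U (start & safe)]) = {Crit}, so the formula holds at Crit.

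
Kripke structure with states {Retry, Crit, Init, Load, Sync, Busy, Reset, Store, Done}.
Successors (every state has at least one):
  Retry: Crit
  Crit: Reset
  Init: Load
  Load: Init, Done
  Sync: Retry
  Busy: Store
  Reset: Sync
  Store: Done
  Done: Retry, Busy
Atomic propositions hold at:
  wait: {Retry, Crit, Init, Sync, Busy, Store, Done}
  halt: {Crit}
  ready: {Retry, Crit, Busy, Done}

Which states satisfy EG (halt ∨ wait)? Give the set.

{Busy, Store, Done}

Sat(halt ∨ wait) = {Retry, Crit, Init, Sync, Busy, Store, Done}
EG (halt ∨ wait): greatest fixpoint, start Z0 = {Retry, Crit, Init, Sync, Busy, Store, Done}, keep only states in Sat with some successor in Z. Z1 = {Retry, Sync, Busy, Store, Done}; Z2 = {Sync, Busy, Store, Done}; Z3 = {Busy, Store, Done}; fixed.
Sat(EG (halt ∨ wait)) = {Busy, Store, Done}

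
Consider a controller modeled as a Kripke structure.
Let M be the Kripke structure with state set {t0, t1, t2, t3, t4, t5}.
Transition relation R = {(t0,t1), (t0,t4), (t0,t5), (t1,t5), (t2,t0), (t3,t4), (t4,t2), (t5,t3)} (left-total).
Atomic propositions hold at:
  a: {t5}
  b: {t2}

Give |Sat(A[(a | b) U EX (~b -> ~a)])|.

5

Sat(a | b) = {t2, t5}
Sat(~b) = {t0, t1, t3, t4, t5}
Sat(~a) = {t0, t1, t2, t3, t4}
Sat(~b -> ~a) = {t0, t1, t2, t3, t4}
Sat(EX (~b -> ~a)) = {s : some successor in {t0, t1, t2, t3, t4}} = {t0, t2, t3, t4, t5}
A[(a | b) U EX (~b -> ~a)]: least fixpoint, start Z0 = Sat(EX (~b -> ~a)) = {t0, t2, t3, t4, t5}, add states in Sat(a | b) with every successor in Z. Already a fixed point.
Sat(A[(a | b) U EX (~b -> ~a)]) = {t0, t2, t3, t4, t5}
|Sat(A[(a | b) U EX (~b -> ~a)])| = |{t0, t2, t3, t4, t5}| = 5.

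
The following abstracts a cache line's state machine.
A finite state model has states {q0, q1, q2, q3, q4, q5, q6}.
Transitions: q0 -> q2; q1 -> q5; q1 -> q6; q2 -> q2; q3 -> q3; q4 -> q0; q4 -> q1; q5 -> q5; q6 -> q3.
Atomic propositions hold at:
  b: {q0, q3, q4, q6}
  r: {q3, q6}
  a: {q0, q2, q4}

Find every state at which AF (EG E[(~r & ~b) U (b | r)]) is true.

{q1, q3, q4, q6}

Sat(~r) = {q0, q1, q2, q4, q5}
Sat(~b) = {q1, q2, q5}
Sat(~r & ~b) = {q1, q2, q5}
Sat(b | r) = {q0, q3, q4, q6}
E[(~r & ~b) U (b | r)]: least fixpoint, start Z0 = Sat((b | r)) = {q0, q3, q4, q6}, add states in Sat(~r & ~b) with some successor in Z. Z1 = {q0, q1, q3, q4, q6}; fixed.
Sat(E[(~r & ~b) U (b | r)]) = {q0, q1, q3, q4, q6}
EG E[(~r & ~b) U (b | r)]: greatest fixpoint, start Z0 = {q0, q1, q3, q4, q6}, keep only states in Sat with some successor in Z. Z1 = {q1, q3, q4, q6}; fixed.
Sat(EG E[(~r & ~b) U (b | r)]) = {q1, q3, q4, q6}
AF (EG E[(~r & ~b) U (b | r)]): least fixpoint, start Z0 = {q1, q3, q4, q6}, add states with every successor in Z. Already a fixed point.
Sat(AF (EG E[(~r & ~b) U (b | r)])) = {q1, q3, q4, q6}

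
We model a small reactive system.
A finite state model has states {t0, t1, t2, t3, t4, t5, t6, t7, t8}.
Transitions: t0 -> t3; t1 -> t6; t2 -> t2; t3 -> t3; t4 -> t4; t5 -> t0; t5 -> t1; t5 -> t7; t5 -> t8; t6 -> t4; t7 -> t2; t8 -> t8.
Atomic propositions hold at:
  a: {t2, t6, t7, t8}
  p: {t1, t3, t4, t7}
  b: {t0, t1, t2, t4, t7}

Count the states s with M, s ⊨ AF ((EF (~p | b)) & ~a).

5

Sat(~p) = {t0, t2, t5, t6, t8}
Sat(~p | b) = {t0, t1, t2, t4, t5, t6, t7, t8}
EF (~p | b): least fixpoint, start Z0 = {t0, t1, t2, t4, t5, t6, t7, t8}, add states with some successor in Z. Already a fixed point.
Sat(EF (~p | b)) = {t0, t1, t2, t4, t5, t6, t7, t8}
Sat(~a) = {t0, t1, t3, t4, t5}
Sat((EF (~p | b)) & ~a) = {t0, t1, t4, t5}
AF ((EF (~p | b)) & ~a): least fixpoint, start Z0 = {t0, t1, t4, t5}, add states with every successor in Z. Z1 = {t0, t1, t4, t5, t6}; fixed.
Sat(AF ((EF (~p | b)) & ~a)) = {t0, t1, t4, t5, t6}
|Sat(AF ((EF (~p | b)) & ~a))| = |{t0, t1, t4, t5, t6}| = 5.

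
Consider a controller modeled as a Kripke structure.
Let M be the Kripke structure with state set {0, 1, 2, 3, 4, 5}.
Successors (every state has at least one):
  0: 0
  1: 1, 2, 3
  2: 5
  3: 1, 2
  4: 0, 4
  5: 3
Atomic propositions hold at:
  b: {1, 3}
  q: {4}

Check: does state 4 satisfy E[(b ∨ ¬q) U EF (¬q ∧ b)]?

No

Sat(¬q) = {0, 1, 2, 3, 5}
Sat(b ∨ ¬q) = {0, 1, 2, 3, 5}
Sat(¬q ∧ b) = {1, 3}
EF (¬q ∧ b): least fixpoint, start Z0 = {1, 3}, add states with some successor in Z. Z1 = {1, 3, 5}; Z2 = {1, 2, 3, 5}; fixed.
Sat(EF (¬q ∧ b)) = {1, 2, 3, 5}
E[(b ∨ ¬q) U EF (¬q ∧ b)]: least fixpoint, start Z0 = Sat(EF (¬q ∧ b)) = {1, 2, 3, 5}, add states in Sat(b ∨ ¬q) with some successor in Z. Already a fixed point.
Sat(E[(b ∨ ¬q) U EF (¬q ∧ b)]) = {1, 2, 3, 5}
4 ∉ Sat(E[(b ∨ ¬q) U EF (¬q ∧ b)]) = {1, 2, 3, 5}, so the formula does not hold at 4.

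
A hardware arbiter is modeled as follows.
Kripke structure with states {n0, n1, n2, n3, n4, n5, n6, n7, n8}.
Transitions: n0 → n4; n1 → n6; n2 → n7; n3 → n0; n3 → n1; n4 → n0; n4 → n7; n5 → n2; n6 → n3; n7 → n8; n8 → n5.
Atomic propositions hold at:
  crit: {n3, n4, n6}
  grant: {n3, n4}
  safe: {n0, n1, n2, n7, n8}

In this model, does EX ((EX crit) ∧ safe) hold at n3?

Yes

Sat(EX crit) = {s : some successor in {n3, n4, n6}} = {n0, n1, n6}
Sat((EX crit) ∧ safe) = {n0, n1}
Sat(EX ((EX crit) ∧ safe)) = {s : some successor in {n0, n1}} = {n3, n4}
n3 ∈ Sat(EX ((EX crit) ∧ safe)) = {n3, n4}, so the formula holds at n3.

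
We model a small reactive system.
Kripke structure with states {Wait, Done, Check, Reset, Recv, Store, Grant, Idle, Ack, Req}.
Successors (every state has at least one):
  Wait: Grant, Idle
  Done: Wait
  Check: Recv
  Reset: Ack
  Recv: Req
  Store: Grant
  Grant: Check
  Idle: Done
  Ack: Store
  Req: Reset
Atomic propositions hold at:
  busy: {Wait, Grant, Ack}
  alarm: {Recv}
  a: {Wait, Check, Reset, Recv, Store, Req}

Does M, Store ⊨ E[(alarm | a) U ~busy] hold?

Yes

Sat(alarm | a) = {Wait, Check, Reset, Recv, Store, Req}
Sat(~busy) = {Done, Check, Reset, Recv, Store, Idle, Req}
E[(alarm | a) U ~busy]: least fixpoint, start Z0 = Sat(~busy) = {Done, Check, Reset, Recv, Store, Idle, Req}, add states in Sat(alarm | a) with some successor in Z. Z1 = {Wait, Done, Check, Reset, Recv, Store, Idle, Req}; fixed.
Sat(E[(alarm | a) U ~busy]) = {Wait, Done, Check, Reset, Recv, Store, Idle, Req}
Store ∈ Sat(E[(alarm | a) U ~busy]) = {Wait, Done, Check, Reset, Recv, Store, Idle, Req}, so the formula holds at Store.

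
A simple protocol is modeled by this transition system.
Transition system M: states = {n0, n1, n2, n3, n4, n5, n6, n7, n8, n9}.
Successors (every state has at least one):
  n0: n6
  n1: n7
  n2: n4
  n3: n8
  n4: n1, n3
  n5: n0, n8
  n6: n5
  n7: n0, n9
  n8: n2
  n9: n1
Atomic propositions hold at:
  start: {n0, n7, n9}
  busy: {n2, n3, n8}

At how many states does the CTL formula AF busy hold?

AF busy: least fixpoint, start Z0 = {n2, n3, n8}, add states with every successor in Z. Already a fixed point.
Sat(AF busy) = {n2, n3, n8}
|Sat(AF busy)| = |{n2, n3, n8}| = 3.

3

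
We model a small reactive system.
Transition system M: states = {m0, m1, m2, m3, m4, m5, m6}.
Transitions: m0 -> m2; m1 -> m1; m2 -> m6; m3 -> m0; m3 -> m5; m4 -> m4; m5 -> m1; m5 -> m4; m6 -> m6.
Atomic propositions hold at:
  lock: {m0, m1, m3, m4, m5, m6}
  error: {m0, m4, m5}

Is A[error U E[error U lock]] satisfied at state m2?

No

E[error U lock]: least fixpoint, start Z0 = Sat(lock) = {m0, m1, m3, m4, m5, m6}, add states in Sat(error) with some successor in Z. Already a fixed point.
Sat(E[error U lock]) = {m0, m1, m3, m4, m5, m6}
A[error U E[error U lock]]: least fixpoint, start Z0 = Sat(E[error U lock]) = {m0, m1, m3, m4, m5, m6}, add states in Sat(error) with every successor in Z. Already a fixed point.
Sat(A[error U E[error U lock]]) = {m0, m1, m3, m4, m5, m6}
m2 ∉ Sat(A[error U E[error U lock]]) = {m0, m1, m3, m4, m5, m6}, so the formula does not hold at m2.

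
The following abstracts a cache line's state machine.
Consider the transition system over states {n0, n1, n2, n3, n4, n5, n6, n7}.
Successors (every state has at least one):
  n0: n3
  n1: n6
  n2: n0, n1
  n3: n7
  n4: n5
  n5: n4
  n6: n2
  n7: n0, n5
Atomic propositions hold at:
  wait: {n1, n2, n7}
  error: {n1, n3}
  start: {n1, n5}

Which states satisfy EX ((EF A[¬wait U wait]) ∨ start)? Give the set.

{n0, n1, n2, n3, n4, n6, n7}

Sat(¬wait) = {n0, n3, n4, n5, n6}
A[¬wait U wait]: least fixpoint, start Z0 = Sat(wait) = {n1, n2, n7}, add states in Sat(¬wait) with every successor in Z. Z1 = {n1, n2, n3, n6, n7}; Z2 = {n0, n1, n2, n3, n6, n7}; fixed.
Sat(A[¬wait U wait]) = {n0, n1, n2, n3, n6, n7}
EF A[¬wait U wait]: least fixpoint, start Z0 = {n0, n1, n2, n3, n6, n7}, add states with some successor in Z. Already a fixed point.
Sat(EF A[¬wait U wait]) = {n0, n1, n2, n3, n6, n7}
Sat((EF A[¬wait U wait]) ∨ start) = {n0, n1, n2, n3, n5, n6, n7}
Sat(EX ((EF A[¬wait U wait]) ∨ start)) = {s : some successor in {n0, n1, n2, n3, n5, n6, n7}} = {n0, n1, n2, n3, n4, n6, n7}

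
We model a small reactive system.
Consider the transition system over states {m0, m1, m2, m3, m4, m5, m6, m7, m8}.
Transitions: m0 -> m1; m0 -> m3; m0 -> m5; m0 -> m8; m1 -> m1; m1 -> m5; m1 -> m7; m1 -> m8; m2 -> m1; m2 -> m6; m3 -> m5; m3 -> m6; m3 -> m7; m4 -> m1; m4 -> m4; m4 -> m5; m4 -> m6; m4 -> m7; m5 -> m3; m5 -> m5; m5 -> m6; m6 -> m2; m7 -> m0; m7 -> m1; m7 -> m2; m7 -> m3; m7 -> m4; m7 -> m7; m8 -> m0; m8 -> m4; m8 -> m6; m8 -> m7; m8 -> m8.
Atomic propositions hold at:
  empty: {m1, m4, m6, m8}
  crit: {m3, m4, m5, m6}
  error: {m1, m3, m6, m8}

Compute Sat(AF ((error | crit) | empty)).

{m0, m1, m2, m3, m4, m5, m6, m8}

Sat(error | crit) = {m1, m3, m4, m5, m6, m8}
Sat((error | crit) | empty) = {m1, m3, m4, m5, m6, m8}
AF ((error | crit) | empty): least fixpoint, start Z0 = {m1, m3, m4, m5, m6, m8}, add states with every successor in Z. Z1 = {m0, m1, m2, m3, m4, m5, m6, m8}; fixed.
Sat(AF ((error | crit) | empty)) = {m0, m1, m2, m3, m4, m5, m6, m8}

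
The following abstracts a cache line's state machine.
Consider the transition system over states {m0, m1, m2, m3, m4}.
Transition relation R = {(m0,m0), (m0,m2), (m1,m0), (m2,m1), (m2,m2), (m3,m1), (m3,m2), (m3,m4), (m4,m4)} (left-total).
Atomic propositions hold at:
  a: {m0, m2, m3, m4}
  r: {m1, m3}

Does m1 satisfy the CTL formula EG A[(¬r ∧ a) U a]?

Sat(¬r) = {m0, m2, m4}
Sat(¬r ∧ a) = {m0, m2, m4}
A[(¬r ∧ a) U a]: least fixpoint, start Z0 = Sat(a) = {m0, m2, m3, m4}, add states in Sat(¬r ∧ a) with every successor in Z. Already a fixed point.
Sat(A[(¬r ∧ a) U a]) = {m0, m2, m3, m4}
EG A[(¬r ∧ a) U a]: greatest fixpoint, start Z0 = {m0, m2, m3, m4}, keep only states in Sat with some successor in Z. Already a fixed point.
Sat(EG A[(¬r ∧ a) U a]) = {m0, m2, m3, m4}
m1 ∉ Sat(EG A[(¬r ∧ a) U a]) = {m0, m2, m3, m4}, so the formula does not hold at m1.

No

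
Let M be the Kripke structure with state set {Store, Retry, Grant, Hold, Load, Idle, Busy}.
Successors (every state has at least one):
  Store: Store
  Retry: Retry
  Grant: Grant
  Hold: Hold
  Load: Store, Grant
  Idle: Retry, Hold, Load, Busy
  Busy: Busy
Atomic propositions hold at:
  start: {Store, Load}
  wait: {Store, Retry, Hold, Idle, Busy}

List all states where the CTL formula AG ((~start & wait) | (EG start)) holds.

{Store, Retry, Hold, Busy}

Sat(~start) = {Retry, Grant, Hold, Idle, Busy}
Sat(~start & wait) = {Retry, Hold, Idle, Busy}
EG start: greatest fixpoint, start Z0 = {Store, Load}, keep only states in Sat with some successor in Z. Already a fixed point.
Sat(EG start) = {Store, Load}
Sat((~start & wait) | (EG start)) = {Store, Retry, Hold, Load, Idle, Busy}
AG ((~start & wait) | (EG start)): greatest fixpoint, start Z0 = {Store, Retry, Hold, Load, Idle, Busy}, keep only states in Sat with every successor in Z. Z1 = {Store, Retry, Hold, Idle, Busy}; Z2 = {Store, Retry, Hold, Busy}; fixed.
Sat(AG ((~start & wait) | (EG start))) = {Store, Retry, Hold, Busy}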